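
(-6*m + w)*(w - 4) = -6*m*w + 24*m + w^2 - 4*w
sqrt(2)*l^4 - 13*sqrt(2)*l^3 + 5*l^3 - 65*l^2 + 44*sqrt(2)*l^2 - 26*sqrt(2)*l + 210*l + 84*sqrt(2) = (l - 7)*(l - 6)*(l + 2*sqrt(2))*(sqrt(2)*l + 1)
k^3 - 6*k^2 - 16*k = k*(k - 8)*(k + 2)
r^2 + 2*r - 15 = (r - 3)*(r + 5)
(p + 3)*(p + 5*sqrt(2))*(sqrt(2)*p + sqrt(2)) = sqrt(2)*p^3 + 4*sqrt(2)*p^2 + 10*p^2 + 3*sqrt(2)*p + 40*p + 30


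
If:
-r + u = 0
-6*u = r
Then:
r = 0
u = 0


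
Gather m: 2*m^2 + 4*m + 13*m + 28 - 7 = 2*m^2 + 17*m + 21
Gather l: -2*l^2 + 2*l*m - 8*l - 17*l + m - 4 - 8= -2*l^2 + l*(2*m - 25) + m - 12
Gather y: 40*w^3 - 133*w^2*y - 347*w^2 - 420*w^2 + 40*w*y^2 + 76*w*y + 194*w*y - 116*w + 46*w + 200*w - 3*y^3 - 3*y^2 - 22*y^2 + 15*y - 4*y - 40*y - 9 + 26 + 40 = 40*w^3 - 767*w^2 + 130*w - 3*y^3 + y^2*(40*w - 25) + y*(-133*w^2 + 270*w - 29) + 57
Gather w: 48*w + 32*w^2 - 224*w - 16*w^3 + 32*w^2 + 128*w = -16*w^3 + 64*w^2 - 48*w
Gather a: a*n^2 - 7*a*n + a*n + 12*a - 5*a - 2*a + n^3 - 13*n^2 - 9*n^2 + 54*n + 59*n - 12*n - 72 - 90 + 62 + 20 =a*(n^2 - 6*n + 5) + n^3 - 22*n^2 + 101*n - 80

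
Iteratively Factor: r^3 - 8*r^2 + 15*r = (r)*(r^2 - 8*r + 15) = r*(r - 3)*(r - 5)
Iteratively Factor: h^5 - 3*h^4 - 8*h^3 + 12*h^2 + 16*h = (h - 2)*(h^4 - h^3 - 10*h^2 - 8*h) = h*(h - 2)*(h^3 - h^2 - 10*h - 8) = h*(h - 4)*(h - 2)*(h^2 + 3*h + 2) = h*(h - 4)*(h - 2)*(h + 1)*(h + 2)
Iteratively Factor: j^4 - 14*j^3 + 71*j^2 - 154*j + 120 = (j - 3)*(j^3 - 11*j^2 + 38*j - 40) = (j - 4)*(j - 3)*(j^2 - 7*j + 10) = (j - 4)*(j - 3)*(j - 2)*(j - 5)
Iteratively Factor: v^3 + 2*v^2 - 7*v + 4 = (v - 1)*(v^2 + 3*v - 4) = (v - 1)^2*(v + 4)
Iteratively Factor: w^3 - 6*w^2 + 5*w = (w - 1)*(w^2 - 5*w) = (w - 5)*(w - 1)*(w)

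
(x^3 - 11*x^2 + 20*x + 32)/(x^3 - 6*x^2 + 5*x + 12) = (x - 8)/(x - 3)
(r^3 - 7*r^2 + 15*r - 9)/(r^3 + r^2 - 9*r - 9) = (r^2 - 4*r + 3)/(r^2 + 4*r + 3)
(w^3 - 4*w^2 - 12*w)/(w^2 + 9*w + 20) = w*(w^2 - 4*w - 12)/(w^2 + 9*w + 20)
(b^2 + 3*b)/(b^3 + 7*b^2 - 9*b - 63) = b/(b^2 + 4*b - 21)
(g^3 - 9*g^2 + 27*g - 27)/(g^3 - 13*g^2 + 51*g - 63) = (g - 3)/(g - 7)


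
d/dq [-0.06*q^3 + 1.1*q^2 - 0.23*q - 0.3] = -0.18*q^2 + 2.2*q - 0.23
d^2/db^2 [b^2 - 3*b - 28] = 2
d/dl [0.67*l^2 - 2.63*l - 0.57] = 1.34*l - 2.63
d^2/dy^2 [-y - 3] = 0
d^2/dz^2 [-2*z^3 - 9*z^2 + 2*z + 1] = -12*z - 18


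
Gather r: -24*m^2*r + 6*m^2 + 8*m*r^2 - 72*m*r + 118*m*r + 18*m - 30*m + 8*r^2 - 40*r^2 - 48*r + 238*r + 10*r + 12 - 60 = 6*m^2 - 12*m + r^2*(8*m - 32) + r*(-24*m^2 + 46*m + 200) - 48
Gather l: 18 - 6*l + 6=24 - 6*l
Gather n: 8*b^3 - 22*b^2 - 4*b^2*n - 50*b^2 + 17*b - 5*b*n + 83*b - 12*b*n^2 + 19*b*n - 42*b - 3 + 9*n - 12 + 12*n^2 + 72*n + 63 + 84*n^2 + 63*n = 8*b^3 - 72*b^2 + 58*b + n^2*(96 - 12*b) + n*(-4*b^2 + 14*b + 144) + 48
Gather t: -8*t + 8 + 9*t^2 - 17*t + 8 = 9*t^2 - 25*t + 16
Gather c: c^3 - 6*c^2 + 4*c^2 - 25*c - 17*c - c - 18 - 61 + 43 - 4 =c^3 - 2*c^2 - 43*c - 40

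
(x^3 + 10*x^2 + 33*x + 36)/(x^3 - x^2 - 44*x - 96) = (x + 3)/(x - 8)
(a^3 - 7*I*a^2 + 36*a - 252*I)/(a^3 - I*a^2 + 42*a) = (a - 6*I)/a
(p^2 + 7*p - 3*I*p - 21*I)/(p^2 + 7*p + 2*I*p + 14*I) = (p - 3*I)/(p + 2*I)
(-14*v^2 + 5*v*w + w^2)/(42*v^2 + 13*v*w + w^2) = (-2*v + w)/(6*v + w)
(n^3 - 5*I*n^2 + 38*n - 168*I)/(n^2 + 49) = (n^2 + 2*I*n + 24)/(n + 7*I)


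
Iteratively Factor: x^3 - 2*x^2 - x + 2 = (x - 1)*(x^2 - x - 2) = (x - 1)*(x + 1)*(x - 2)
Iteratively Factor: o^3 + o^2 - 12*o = (o - 3)*(o^2 + 4*o) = (o - 3)*(o + 4)*(o)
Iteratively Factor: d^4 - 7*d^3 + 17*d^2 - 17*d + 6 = (d - 1)*(d^3 - 6*d^2 + 11*d - 6) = (d - 3)*(d - 1)*(d^2 - 3*d + 2) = (d - 3)*(d - 1)^2*(d - 2)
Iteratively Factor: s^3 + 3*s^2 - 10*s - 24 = (s + 4)*(s^2 - s - 6) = (s - 3)*(s + 4)*(s + 2)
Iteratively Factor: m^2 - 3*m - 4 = (m + 1)*(m - 4)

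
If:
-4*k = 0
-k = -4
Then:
No Solution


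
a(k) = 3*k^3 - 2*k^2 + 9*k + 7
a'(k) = 9*k^2 - 4*k + 9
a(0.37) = 10.21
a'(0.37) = 8.75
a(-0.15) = 5.59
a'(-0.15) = 9.80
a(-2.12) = -49.65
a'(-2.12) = 57.93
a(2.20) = 49.06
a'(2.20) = 43.76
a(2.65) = 72.63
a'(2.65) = 61.60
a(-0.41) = 2.77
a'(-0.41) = 12.15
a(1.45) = 24.99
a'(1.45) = 22.12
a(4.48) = 276.93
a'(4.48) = 171.71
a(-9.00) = -2423.00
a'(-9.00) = 774.00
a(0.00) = 7.00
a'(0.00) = 9.00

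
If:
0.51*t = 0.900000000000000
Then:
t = 1.76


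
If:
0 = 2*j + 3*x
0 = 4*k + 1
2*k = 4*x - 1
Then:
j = -3/16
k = -1/4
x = 1/8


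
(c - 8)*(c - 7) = c^2 - 15*c + 56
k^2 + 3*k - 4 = (k - 1)*(k + 4)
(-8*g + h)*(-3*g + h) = 24*g^2 - 11*g*h + h^2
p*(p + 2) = p^2 + 2*p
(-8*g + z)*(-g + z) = 8*g^2 - 9*g*z + z^2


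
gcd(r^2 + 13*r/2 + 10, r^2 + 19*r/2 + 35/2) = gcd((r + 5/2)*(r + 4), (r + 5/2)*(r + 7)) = r + 5/2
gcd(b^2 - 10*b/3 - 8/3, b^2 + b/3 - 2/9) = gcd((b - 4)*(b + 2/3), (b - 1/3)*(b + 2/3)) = b + 2/3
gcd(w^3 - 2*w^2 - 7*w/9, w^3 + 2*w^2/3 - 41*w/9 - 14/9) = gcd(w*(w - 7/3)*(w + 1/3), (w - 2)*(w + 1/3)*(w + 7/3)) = w + 1/3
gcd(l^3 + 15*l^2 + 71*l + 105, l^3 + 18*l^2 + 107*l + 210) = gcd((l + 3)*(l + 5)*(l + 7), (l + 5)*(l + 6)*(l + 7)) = l^2 + 12*l + 35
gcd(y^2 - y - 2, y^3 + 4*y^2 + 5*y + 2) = y + 1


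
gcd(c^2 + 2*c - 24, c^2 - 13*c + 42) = 1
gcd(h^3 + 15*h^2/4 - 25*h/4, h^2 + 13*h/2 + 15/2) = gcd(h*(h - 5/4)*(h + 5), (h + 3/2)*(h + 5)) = h + 5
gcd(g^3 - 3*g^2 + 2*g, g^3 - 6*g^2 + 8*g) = g^2 - 2*g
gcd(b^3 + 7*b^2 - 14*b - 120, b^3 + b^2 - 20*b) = b^2 + b - 20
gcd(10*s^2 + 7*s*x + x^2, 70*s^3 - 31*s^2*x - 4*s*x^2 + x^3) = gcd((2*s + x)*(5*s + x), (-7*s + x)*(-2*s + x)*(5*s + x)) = 5*s + x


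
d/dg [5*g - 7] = 5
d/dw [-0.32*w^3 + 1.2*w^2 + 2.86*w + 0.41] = -0.96*w^2 + 2.4*w + 2.86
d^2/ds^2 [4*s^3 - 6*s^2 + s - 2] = 24*s - 12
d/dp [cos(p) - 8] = -sin(p)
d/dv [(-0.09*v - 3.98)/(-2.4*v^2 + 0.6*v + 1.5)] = (-0.216*v^2 - 19.104*v + 2.253)/(5.76*v^4 - 2.88*v^3 - 6.84*v^2 + 1.8*v + 2.25)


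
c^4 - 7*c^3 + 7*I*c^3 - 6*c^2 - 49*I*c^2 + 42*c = c*(c - 7)*(c + I)*(c + 6*I)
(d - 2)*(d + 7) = d^2 + 5*d - 14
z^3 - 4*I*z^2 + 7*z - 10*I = (z - 5*I)*(z - I)*(z + 2*I)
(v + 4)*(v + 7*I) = v^2 + 4*v + 7*I*v + 28*I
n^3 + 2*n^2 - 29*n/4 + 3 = (n - 3/2)*(n - 1/2)*(n + 4)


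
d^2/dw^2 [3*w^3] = 18*w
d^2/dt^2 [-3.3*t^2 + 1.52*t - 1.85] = -6.60000000000000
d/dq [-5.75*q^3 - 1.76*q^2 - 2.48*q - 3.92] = -17.25*q^2 - 3.52*q - 2.48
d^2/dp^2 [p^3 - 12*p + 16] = 6*p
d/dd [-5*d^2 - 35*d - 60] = -10*d - 35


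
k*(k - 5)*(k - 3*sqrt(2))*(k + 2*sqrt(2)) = k^4 - 5*k^3 - sqrt(2)*k^3 - 12*k^2 + 5*sqrt(2)*k^2 + 60*k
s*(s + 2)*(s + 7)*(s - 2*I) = s^4 + 9*s^3 - 2*I*s^3 + 14*s^2 - 18*I*s^2 - 28*I*s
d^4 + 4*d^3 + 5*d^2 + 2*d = d*(d + 1)^2*(d + 2)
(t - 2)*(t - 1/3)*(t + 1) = t^3 - 4*t^2/3 - 5*t/3 + 2/3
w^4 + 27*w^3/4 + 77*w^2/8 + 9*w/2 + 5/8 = (w + 1/4)*(w + 1/2)*(w + 1)*(w + 5)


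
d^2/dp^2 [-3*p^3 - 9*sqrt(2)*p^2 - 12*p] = -18*p - 18*sqrt(2)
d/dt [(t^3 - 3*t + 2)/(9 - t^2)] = (-t^4 + 24*t^2 + 4*t - 27)/(t^4 - 18*t^2 + 81)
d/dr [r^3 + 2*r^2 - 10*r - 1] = 3*r^2 + 4*r - 10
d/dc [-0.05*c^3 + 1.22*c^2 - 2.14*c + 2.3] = -0.15*c^2 + 2.44*c - 2.14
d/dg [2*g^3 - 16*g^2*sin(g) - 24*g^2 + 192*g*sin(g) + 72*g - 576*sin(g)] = -16*g^2*cos(g) + 6*g^2 - 32*g*sin(g) + 192*g*cos(g) - 48*g + 192*sin(g) - 576*cos(g) + 72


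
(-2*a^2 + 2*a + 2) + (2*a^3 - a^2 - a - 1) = 2*a^3 - 3*a^2 + a + 1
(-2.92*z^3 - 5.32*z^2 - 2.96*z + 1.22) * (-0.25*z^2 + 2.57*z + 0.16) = 0.73*z^5 - 6.1744*z^4 - 13.3996*z^3 - 8.7634*z^2 + 2.6618*z + 0.1952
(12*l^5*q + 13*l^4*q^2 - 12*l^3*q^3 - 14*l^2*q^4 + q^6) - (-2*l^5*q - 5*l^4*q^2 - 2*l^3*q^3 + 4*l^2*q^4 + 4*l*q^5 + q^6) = 14*l^5*q + 18*l^4*q^2 - 10*l^3*q^3 - 18*l^2*q^4 - 4*l*q^5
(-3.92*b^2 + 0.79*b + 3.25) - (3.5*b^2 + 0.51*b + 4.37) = -7.42*b^2 + 0.28*b - 1.12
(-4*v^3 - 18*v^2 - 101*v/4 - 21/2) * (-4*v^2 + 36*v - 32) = 16*v^5 - 72*v^4 - 419*v^3 - 291*v^2 + 430*v + 336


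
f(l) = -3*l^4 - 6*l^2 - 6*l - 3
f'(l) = -12*l^3 - 12*l - 6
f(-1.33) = -15.02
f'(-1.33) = 38.19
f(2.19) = -113.92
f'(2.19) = -158.32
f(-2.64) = -174.70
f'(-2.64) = 246.48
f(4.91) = -1920.71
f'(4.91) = -1485.37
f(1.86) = -70.82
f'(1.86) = -105.54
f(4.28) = -1145.28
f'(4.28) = -998.19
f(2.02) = -89.55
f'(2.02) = -129.15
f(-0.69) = -2.40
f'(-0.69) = 6.22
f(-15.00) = -153138.00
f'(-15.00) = 40674.00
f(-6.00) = -4071.00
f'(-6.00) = 2658.00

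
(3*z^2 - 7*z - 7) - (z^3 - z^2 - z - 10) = -z^3 + 4*z^2 - 6*z + 3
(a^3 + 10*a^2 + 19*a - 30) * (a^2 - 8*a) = a^5 + 2*a^4 - 61*a^3 - 182*a^2 + 240*a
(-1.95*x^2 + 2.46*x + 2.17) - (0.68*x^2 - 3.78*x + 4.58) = -2.63*x^2 + 6.24*x - 2.41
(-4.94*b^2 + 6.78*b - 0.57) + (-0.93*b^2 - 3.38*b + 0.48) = -5.87*b^2 + 3.4*b - 0.09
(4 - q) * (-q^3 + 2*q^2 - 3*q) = q^4 - 6*q^3 + 11*q^2 - 12*q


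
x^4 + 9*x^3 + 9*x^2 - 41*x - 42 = (x - 2)*(x + 1)*(x + 3)*(x + 7)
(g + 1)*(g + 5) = g^2 + 6*g + 5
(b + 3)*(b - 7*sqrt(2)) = b^2 - 7*sqrt(2)*b + 3*b - 21*sqrt(2)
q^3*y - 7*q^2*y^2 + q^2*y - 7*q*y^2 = q*(q - 7*y)*(q*y + y)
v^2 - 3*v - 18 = (v - 6)*(v + 3)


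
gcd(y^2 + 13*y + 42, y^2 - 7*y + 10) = 1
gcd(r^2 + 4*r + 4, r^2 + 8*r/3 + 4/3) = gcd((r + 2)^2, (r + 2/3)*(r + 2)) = r + 2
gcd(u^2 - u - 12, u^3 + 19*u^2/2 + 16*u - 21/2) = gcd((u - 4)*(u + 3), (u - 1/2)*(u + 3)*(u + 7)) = u + 3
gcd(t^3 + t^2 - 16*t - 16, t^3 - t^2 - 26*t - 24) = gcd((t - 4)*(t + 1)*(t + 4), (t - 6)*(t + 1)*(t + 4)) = t^2 + 5*t + 4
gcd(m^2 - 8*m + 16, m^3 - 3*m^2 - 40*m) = 1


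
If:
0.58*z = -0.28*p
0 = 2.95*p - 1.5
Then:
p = 0.51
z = -0.25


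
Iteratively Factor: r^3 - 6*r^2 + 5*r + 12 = (r - 3)*(r^2 - 3*r - 4) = (r - 4)*(r - 3)*(r + 1)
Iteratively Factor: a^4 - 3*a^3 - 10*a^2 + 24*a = (a)*(a^3 - 3*a^2 - 10*a + 24) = a*(a + 3)*(a^2 - 6*a + 8) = a*(a - 4)*(a + 3)*(a - 2)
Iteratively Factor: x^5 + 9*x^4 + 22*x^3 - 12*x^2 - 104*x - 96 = (x + 4)*(x^4 + 5*x^3 + 2*x^2 - 20*x - 24) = (x + 3)*(x + 4)*(x^3 + 2*x^2 - 4*x - 8) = (x + 2)*(x + 3)*(x + 4)*(x^2 - 4) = (x + 2)^2*(x + 3)*(x + 4)*(x - 2)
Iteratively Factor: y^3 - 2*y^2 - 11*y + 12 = (y - 1)*(y^2 - y - 12) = (y - 1)*(y + 3)*(y - 4)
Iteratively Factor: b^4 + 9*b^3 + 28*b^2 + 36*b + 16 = (b + 2)*(b^3 + 7*b^2 + 14*b + 8) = (b + 2)^2*(b^2 + 5*b + 4) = (b + 2)^2*(b + 4)*(b + 1)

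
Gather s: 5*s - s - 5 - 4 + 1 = 4*s - 8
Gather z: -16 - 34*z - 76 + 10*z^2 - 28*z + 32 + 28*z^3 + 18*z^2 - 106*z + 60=28*z^3 + 28*z^2 - 168*z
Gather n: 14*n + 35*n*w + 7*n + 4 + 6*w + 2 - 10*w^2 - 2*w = n*(35*w + 21) - 10*w^2 + 4*w + 6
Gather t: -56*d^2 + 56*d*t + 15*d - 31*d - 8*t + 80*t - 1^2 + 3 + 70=-56*d^2 - 16*d + t*(56*d + 72) + 72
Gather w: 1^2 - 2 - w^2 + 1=-w^2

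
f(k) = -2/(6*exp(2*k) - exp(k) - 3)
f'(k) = -2*(-12*exp(2*k) + exp(k))/(6*exp(2*k) - exp(k) - 3)^2 = (24*exp(k) - 2)*exp(k)/(-6*exp(2*k) + exp(k) + 3)^2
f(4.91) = -0.00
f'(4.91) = 0.00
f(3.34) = -0.00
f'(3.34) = 0.00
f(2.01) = -0.01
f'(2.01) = 0.01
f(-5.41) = 0.67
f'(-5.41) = -0.00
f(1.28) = -0.03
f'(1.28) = 0.06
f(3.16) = -0.00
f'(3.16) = 0.00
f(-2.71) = 0.66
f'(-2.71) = -0.00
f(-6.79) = 0.67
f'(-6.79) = -0.00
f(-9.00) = 0.67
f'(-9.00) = 0.00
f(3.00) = 0.00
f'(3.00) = 0.00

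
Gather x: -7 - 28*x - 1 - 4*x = -32*x - 8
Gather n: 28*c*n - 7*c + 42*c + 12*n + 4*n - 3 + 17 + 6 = 35*c + n*(28*c + 16) + 20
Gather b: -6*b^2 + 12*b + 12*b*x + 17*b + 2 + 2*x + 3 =-6*b^2 + b*(12*x + 29) + 2*x + 5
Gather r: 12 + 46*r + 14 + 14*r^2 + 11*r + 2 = 14*r^2 + 57*r + 28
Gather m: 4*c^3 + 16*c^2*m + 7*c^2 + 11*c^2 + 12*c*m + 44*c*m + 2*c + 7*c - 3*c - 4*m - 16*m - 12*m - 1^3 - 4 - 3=4*c^3 + 18*c^2 + 6*c + m*(16*c^2 + 56*c - 32) - 8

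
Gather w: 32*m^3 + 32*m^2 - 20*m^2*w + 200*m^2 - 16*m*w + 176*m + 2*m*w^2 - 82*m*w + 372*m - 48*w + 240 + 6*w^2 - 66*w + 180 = 32*m^3 + 232*m^2 + 548*m + w^2*(2*m + 6) + w*(-20*m^2 - 98*m - 114) + 420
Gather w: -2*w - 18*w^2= -18*w^2 - 2*w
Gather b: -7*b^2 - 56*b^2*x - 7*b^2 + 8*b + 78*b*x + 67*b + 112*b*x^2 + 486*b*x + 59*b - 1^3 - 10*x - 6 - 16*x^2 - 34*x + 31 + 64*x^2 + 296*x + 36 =b^2*(-56*x - 14) + b*(112*x^2 + 564*x + 134) + 48*x^2 + 252*x + 60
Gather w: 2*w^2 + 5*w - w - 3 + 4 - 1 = 2*w^2 + 4*w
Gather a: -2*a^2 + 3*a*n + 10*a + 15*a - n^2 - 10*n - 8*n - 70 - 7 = -2*a^2 + a*(3*n + 25) - n^2 - 18*n - 77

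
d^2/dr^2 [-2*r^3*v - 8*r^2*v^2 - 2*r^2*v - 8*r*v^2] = 4*v*(-3*r - 4*v - 1)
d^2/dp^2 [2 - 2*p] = 0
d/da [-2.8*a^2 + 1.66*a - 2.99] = 1.66 - 5.6*a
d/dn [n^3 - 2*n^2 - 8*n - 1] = 3*n^2 - 4*n - 8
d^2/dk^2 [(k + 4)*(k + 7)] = 2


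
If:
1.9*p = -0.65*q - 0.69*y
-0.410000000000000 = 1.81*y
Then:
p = 0.0822622855481245 - 0.342105263157895*q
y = -0.23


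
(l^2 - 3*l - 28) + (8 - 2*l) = l^2 - 5*l - 20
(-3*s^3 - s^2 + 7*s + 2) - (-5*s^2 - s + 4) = -3*s^3 + 4*s^2 + 8*s - 2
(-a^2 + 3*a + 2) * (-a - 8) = a^3 + 5*a^2 - 26*a - 16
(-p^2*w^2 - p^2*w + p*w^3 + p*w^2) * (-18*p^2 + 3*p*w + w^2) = 18*p^4*w^2 + 18*p^4*w - 21*p^3*w^3 - 21*p^3*w^2 + 2*p^2*w^4 + 2*p^2*w^3 + p*w^5 + p*w^4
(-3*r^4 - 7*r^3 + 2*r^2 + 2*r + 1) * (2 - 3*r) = 9*r^5 + 15*r^4 - 20*r^3 - 2*r^2 + r + 2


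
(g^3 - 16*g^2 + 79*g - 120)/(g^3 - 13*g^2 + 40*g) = (g - 3)/g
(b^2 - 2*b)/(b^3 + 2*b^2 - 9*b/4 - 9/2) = 4*b*(b - 2)/(4*b^3 + 8*b^2 - 9*b - 18)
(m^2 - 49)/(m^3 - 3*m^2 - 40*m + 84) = (m + 7)/(m^2 + 4*m - 12)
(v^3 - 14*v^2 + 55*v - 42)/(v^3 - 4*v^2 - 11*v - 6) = (v^2 - 8*v + 7)/(v^2 + 2*v + 1)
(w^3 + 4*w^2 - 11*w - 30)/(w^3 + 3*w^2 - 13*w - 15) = (w + 2)/(w + 1)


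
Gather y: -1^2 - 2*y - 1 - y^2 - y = -y^2 - 3*y - 2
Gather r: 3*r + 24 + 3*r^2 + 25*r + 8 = 3*r^2 + 28*r + 32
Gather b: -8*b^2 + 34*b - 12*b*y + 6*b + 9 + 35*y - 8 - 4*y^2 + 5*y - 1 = -8*b^2 + b*(40 - 12*y) - 4*y^2 + 40*y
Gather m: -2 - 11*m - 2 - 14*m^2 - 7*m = -14*m^2 - 18*m - 4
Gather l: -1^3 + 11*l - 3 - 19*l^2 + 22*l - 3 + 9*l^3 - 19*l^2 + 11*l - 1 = 9*l^3 - 38*l^2 + 44*l - 8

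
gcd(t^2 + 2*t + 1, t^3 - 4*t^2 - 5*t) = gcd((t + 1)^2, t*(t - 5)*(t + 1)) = t + 1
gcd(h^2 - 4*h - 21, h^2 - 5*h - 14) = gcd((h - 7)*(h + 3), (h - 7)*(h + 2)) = h - 7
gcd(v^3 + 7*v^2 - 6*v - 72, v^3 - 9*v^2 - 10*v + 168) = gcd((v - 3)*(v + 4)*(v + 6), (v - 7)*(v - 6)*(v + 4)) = v + 4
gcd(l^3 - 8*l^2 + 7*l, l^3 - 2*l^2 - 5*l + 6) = l - 1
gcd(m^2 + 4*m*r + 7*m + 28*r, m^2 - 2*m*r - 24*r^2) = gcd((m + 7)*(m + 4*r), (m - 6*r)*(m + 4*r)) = m + 4*r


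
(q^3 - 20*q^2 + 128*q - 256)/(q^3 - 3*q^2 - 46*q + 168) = (q^2 - 16*q + 64)/(q^2 + q - 42)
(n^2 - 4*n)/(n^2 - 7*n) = (n - 4)/(n - 7)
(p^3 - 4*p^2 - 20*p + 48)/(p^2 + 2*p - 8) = p - 6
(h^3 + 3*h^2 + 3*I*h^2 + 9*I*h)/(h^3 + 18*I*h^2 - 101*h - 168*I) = h*(h + 3)/(h^2 + 15*I*h - 56)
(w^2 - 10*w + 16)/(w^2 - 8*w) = (w - 2)/w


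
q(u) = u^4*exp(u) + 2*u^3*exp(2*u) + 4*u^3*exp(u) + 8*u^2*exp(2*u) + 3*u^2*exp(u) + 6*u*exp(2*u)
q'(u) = u^4*exp(u) + 4*u^3*exp(2*u) + 8*u^3*exp(u) + 22*u^2*exp(2*u) + 15*u^2*exp(u) + 28*u*exp(2*u) + 6*u*exp(u) + 6*exp(2*u)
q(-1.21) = -0.08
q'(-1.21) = 0.55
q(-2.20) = -0.46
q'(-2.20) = -0.16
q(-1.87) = -0.44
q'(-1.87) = 0.28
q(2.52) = 16660.70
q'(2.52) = 46759.18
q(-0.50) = -0.27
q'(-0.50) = -1.22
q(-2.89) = -0.09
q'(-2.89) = -0.82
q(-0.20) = -0.53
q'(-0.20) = 0.29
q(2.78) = 34284.27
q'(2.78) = 94159.77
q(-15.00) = 0.01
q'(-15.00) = 0.01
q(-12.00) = 0.09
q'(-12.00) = 0.06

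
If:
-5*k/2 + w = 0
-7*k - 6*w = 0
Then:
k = 0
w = 0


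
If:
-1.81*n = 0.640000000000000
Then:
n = -0.35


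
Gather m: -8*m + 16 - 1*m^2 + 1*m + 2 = -m^2 - 7*m + 18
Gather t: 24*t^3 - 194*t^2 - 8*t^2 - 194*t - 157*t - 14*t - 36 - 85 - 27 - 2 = 24*t^3 - 202*t^2 - 365*t - 150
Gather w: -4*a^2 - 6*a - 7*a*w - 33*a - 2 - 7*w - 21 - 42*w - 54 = -4*a^2 - 39*a + w*(-7*a - 49) - 77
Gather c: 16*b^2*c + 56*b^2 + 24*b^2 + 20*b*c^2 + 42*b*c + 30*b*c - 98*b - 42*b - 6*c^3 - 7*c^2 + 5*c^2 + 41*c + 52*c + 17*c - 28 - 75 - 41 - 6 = 80*b^2 - 140*b - 6*c^3 + c^2*(20*b - 2) + c*(16*b^2 + 72*b + 110) - 150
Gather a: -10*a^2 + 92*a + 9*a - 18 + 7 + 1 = -10*a^2 + 101*a - 10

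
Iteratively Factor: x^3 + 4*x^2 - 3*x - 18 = (x + 3)*(x^2 + x - 6) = (x + 3)^2*(x - 2)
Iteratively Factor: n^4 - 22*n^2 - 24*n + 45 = (n + 3)*(n^3 - 3*n^2 - 13*n + 15) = (n - 5)*(n + 3)*(n^2 + 2*n - 3) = (n - 5)*(n + 3)^2*(n - 1)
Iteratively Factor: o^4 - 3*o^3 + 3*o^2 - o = (o - 1)*(o^3 - 2*o^2 + o) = (o - 1)^2*(o^2 - o) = o*(o - 1)^2*(o - 1)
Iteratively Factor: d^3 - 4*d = (d - 2)*(d^2 + 2*d) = d*(d - 2)*(d + 2)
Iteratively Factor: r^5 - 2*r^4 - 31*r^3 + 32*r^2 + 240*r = (r)*(r^4 - 2*r^3 - 31*r^2 + 32*r + 240) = r*(r - 4)*(r^3 + 2*r^2 - 23*r - 60) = r*(r - 4)*(r + 3)*(r^2 - r - 20) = r*(r - 4)*(r + 3)*(r + 4)*(r - 5)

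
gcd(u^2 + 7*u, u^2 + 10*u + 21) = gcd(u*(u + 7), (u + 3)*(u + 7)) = u + 7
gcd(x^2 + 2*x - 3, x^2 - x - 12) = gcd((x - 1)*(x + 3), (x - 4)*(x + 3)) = x + 3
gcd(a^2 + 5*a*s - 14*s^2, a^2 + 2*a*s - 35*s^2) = a + 7*s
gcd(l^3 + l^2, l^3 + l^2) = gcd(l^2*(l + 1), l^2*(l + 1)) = l^3 + l^2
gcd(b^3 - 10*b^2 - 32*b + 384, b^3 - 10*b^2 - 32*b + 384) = b^3 - 10*b^2 - 32*b + 384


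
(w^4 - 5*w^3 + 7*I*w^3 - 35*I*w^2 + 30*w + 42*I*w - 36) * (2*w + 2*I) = 2*w^5 - 10*w^4 + 16*I*w^4 - 14*w^3 - 80*I*w^3 + 130*w^2 + 84*I*w^2 - 156*w + 60*I*w - 72*I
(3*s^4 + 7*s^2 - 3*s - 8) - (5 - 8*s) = 3*s^4 + 7*s^2 + 5*s - 13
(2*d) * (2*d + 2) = 4*d^2 + 4*d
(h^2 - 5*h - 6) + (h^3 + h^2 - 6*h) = h^3 + 2*h^2 - 11*h - 6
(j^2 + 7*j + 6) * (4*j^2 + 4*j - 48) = 4*j^4 + 32*j^3 + 4*j^2 - 312*j - 288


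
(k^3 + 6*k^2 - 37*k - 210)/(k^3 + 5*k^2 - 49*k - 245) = (k - 6)/(k - 7)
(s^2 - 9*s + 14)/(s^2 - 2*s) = (s - 7)/s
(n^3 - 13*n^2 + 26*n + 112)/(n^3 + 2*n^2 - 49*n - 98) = (n - 8)/(n + 7)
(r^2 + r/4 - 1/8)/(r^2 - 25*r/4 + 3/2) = (r + 1/2)/(r - 6)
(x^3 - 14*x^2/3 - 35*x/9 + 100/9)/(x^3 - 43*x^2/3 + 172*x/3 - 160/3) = (x + 5/3)/(x - 8)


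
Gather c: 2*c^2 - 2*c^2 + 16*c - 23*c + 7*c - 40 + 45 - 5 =0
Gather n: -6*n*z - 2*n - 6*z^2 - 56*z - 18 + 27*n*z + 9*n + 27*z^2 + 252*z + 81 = n*(21*z + 7) + 21*z^2 + 196*z + 63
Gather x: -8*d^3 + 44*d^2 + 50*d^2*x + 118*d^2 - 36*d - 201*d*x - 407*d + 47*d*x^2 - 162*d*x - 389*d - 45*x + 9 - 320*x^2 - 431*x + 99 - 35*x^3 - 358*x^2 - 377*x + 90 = -8*d^3 + 162*d^2 - 832*d - 35*x^3 + x^2*(47*d - 678) + x*(50*d^2 - 363*d - 853) + 198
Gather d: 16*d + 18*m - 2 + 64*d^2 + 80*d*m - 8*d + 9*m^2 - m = 64*d^2 + d*(80*m + 8) + 9*m^2 + 17*m - 2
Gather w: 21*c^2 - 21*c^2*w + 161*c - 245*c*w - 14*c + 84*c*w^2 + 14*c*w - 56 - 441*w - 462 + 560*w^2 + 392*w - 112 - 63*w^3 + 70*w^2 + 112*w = 21*c^2 + 147*c - 63*w^3 + w^2*(84*c + 630) + w*(-21*c^2 - 231*c + 63) - 630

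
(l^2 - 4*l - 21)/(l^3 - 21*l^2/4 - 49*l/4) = 4*(l + 3)/(l*(4*l + 7))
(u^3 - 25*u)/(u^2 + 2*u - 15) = u*(u - 5)/(u - 3)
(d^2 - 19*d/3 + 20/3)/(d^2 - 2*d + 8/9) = 3*(d - 5)/(3*d - 2)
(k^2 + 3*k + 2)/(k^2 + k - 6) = (k^2 + 3*k + 2)/(k^2 + k - 6)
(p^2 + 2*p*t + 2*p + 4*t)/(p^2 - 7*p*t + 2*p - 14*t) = (p + 2*t)/(p - 7*t)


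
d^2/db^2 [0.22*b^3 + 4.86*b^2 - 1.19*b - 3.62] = 1.32*b + 9.72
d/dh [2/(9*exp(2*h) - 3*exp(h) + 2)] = (6 - 36*exp(h))*exp(h)/(9*exp(2*h) - 3*exp(h) + 2)^2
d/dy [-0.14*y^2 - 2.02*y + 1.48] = -0.28*y - 2.02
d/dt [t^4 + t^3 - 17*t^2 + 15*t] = 4*t^3 + 3*t^2 - 34*t + 15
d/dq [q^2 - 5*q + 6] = 2*q - 5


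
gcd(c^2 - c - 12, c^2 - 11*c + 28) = c - 4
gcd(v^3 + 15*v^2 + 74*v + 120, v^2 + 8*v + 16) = v + 4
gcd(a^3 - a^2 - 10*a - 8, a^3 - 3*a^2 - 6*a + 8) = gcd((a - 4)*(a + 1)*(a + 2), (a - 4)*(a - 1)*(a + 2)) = a^2 - 2*a - 8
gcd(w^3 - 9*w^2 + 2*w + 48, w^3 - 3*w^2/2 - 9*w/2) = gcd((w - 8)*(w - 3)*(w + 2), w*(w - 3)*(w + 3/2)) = w - 3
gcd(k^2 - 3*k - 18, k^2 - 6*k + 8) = 1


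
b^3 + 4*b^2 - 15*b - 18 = (b - 3)*(b + 1)*(b + 6)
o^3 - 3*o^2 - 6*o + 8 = (o - 4)*(o - 1)*(o + 2)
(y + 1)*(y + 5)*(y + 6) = y^3 + 12*y^2 + 41*y + 30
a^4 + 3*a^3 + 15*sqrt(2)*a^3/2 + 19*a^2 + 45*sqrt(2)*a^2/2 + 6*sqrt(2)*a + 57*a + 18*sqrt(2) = (a + 3)*(a + sqrt(2)/2)*(a + sqrt(2))*(a + 6*sqrt(2))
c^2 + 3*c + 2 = (c + 1)*(c + 2)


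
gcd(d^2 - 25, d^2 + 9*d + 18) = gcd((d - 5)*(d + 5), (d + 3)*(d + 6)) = 1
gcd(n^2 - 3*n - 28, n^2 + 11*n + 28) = n + 4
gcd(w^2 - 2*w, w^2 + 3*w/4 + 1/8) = 1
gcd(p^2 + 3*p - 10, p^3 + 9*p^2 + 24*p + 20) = p + 5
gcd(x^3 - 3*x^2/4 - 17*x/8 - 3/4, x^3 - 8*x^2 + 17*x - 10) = x - 2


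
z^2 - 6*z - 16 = (z - 8)*(z + 2)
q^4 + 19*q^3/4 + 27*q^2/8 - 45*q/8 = q*(q - 3/4)*(q + 5/2)*(q + 3)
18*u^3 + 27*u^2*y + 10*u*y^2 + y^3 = (u + y)*(3*u + y)*(6*u + y)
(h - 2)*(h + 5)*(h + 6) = h^3 + 9*h^2 + 8*h - 60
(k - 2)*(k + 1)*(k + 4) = k^3 + 3*k^2 - 6*k - 8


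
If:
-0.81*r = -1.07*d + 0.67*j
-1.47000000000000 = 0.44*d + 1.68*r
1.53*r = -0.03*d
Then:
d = -3.61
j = -5.85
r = 0.07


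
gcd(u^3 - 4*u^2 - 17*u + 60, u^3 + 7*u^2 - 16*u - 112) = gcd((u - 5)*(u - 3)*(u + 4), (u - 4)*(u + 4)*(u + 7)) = u + 4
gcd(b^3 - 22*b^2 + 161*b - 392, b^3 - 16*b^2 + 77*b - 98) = b^2 - 14*b + 49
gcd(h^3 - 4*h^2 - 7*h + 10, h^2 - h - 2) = 1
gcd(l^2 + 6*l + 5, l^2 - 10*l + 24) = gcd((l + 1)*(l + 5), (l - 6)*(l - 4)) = 1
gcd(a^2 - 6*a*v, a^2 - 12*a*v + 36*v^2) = -a + 6*v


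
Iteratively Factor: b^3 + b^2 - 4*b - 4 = (b + 2)*(b^2 - b - 2) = (b + 1)*(b + 2)*(b - 2)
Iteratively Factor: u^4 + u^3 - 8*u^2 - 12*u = (u)*(u^3 + u^2 - 8*u - 12) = u*(u - 3)*(u^2 + 4*u + 4) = u*(u - 3)*(u + 2)*(u + 2)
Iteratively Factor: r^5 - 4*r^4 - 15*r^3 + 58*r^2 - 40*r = (r)*(r^4 - 4*r^3 - 15*r^2 + 58*r - 40) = r*(r - 1)*(r^3 - 3*r^2 - 18*r + 40) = r*(r - 1)*(r + 4)*(r^2 - 7*r + 10) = r*(r - 2)*(r - 1)*(r + 4)*(r - 5)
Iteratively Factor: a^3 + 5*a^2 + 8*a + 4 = (a + 2)*(a^2 + 3*a + 2) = (a + 2)^2*(a + 1)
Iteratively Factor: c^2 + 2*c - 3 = (c + 3)*(c - 1)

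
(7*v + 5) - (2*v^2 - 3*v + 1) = -2*v^2 + 10*v + 4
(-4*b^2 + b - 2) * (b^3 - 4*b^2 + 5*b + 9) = -4*b^5 + 17*b^4 - 26*b^3 - 23*b^2 - b - 18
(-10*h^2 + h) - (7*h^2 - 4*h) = -17*h^2 + 5*h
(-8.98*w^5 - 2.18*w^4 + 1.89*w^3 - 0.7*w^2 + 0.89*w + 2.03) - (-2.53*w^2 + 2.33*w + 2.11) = -8.98*w^5 - 2.18*w^4 + 1.89*w^3 + 1.83*w^2 - 1.44*w - 0.0800000000000001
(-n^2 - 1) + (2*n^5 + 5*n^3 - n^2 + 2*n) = 2*n^5 + 5*n^3 - 2*n^2 + 2*n - 1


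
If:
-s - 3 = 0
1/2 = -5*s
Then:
No Solution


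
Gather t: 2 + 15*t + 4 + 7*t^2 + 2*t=7*t^2 + 17*t + 6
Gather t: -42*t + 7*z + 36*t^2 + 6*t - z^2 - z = 36*t^2 - 36*t - z^2 + 6*z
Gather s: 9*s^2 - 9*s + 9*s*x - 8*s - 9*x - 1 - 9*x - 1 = 9*s^2 + s*(9*x - 17) - 18*x - 2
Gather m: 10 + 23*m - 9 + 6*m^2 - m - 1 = 6*m^2 + 22*m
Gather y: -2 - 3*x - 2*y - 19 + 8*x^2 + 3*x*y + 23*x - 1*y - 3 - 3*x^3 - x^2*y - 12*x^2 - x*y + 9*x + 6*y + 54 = -3*x^3 - 4*x^2 + 29*x + y*(-x^2 + 2*x + 3) + 30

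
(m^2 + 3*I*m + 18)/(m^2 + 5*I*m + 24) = (m + 6*I)/(m + 8*I)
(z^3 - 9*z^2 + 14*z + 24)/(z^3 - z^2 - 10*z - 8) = (z - 6)/(z + 2)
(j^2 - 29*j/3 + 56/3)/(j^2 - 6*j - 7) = (j - 8/3)/(j + 1)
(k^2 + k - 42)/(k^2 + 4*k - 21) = (k - 6)/(k - 3)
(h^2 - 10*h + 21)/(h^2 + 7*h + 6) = (h^2 - 10*h + 21)/(h^2 + 7*h + 6)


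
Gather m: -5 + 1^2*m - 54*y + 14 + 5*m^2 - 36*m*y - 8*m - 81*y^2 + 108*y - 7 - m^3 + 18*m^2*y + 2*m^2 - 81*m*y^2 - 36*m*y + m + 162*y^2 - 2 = -m^3 + m^2*(18*y + 7) + m*(-81*y^2 - 72*y - 6) + 81*y^2 + 54*y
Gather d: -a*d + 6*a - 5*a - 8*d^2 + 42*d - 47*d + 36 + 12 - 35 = a - 8*d^2 + d*(-a - 5) + 13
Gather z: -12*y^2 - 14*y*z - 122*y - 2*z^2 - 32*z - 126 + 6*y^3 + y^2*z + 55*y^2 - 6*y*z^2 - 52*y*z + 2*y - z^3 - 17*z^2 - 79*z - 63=6*y^3 + 43*y^2 - 120*y - z^3 + z^2*(-6*y - 19) + z*(y^2 - 66*y - 111) - 189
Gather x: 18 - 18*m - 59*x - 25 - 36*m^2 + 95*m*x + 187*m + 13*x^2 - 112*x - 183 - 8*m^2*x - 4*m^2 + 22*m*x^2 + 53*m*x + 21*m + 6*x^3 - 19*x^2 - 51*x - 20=-40*m^2 + 190*m + 6*x^3 + x^2*(22*m - 6) + x*(-8*m^2 + 148*m - 222) - 210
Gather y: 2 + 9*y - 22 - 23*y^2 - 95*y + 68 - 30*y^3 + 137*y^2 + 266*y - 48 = -30*y^3 + 114*y^2 + 180*y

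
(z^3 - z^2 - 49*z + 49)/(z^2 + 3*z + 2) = (z^3 - z^2 - 49*z + 49)/(z^2 + 3*z + 2)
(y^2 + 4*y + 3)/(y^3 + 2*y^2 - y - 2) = (y + 3)/(y^2 + y - 2)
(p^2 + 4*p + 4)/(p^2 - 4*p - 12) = (p + 2)/(p - 6)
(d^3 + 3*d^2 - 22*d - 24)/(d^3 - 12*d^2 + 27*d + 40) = (d^2 + 2*d - 24)/(d^2 - 13*d + 40)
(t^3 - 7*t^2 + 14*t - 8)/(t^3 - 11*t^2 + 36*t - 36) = (t^2 - 5*t + 4)/(t^2 - 9*t + 18)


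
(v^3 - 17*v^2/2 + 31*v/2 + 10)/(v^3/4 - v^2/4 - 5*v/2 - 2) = 2*(2*v^2 - 9*v - 5)/(v^2 + 3*v + 2)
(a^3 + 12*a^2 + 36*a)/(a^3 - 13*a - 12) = a*(a^2 + 12*a + 36)/(a^3 - 13*a - 12)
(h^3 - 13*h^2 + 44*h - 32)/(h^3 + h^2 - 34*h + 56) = (h^2 - 9*h + 8)/(h^2 + 5*h - 14)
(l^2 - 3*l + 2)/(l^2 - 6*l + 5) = (l - 2)/(l - 5)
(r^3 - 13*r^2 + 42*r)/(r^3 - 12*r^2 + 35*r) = (r - 6)/(r - 5)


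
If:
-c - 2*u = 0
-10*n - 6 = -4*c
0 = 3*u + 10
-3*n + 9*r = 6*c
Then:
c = 20/3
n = 31/15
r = 77/15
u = -10/3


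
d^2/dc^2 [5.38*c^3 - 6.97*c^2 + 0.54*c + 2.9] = 32.28*c - 13.94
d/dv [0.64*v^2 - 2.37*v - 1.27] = 1.28*v - 2.37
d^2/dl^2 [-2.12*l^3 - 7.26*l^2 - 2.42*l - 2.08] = -12.72*l - 14.52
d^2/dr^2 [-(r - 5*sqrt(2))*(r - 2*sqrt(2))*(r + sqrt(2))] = -6*r + 12*sqrt(2)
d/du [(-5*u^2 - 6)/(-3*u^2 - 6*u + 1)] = 2*(15*u^2 - 23*u - 18)/(9*u^4 + 36*u^3 + 30*u^2 - 12*u + 1)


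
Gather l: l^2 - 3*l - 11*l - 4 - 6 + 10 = l^2 - 14*l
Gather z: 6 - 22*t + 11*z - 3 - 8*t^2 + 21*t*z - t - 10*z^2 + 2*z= -8*t^2 - 23*t - 10*z^2 + z*(21*t + 13) + 3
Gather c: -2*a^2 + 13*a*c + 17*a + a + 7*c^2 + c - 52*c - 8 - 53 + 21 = -2*a^2 + 18*a + 7*c^2 + c*(13*a - 51) - 40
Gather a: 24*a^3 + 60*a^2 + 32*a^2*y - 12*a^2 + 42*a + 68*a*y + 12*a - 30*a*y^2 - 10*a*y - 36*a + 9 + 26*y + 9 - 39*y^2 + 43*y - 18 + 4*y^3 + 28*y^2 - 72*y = 24*a^3 + a^2*(32*y + 48) + a*(-30*y^2 + 58*y + 18) + 4*y^3 - 11*y^2 - 3*y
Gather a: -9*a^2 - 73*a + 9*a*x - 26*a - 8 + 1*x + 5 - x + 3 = -9*a^2 + a*(9*x - 99)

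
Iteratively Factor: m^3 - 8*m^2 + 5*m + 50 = (m - 5)*(m^2 - 3*m - 10) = (m - 5)*(m + 2)*(m - 5)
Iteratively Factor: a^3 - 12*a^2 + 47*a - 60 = (a - 4)*(a^2 - 8*a + 15) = (a - 4)*(a - 3)*(a - 5)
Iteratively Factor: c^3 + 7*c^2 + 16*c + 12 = (c + 3)*(c^2 + 4*c + 4) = (c + 2)*(c + 3)*(c + 2)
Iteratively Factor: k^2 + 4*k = (k)*(k + 4)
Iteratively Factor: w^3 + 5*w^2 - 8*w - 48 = (w + 4)*(w^2 + w - 12) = (w + 4)^2*(w - 3)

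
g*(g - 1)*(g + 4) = g^3 + 3*g^2 - 4*g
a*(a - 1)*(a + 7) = a^3 + 6*a^2 - 7*a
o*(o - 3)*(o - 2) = o^3 - 5*o^2 + 6*o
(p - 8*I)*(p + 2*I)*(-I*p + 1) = -I*p^3 - 5*p^2 - 22*I*p + 16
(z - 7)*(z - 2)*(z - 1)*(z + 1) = z^4 - 9*z^3 + 13*z^2 + 9*z - 14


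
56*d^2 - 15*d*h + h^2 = (-8*d + h)*(-7*d + h)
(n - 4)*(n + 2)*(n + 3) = n^3 + n^2 - 14*n - 24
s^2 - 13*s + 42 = (s - 7)*(s - 6)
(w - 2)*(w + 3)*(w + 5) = w^3 + 6*w^2 - w - 30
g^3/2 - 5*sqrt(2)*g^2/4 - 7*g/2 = g*(g/2 + sqrt(2)/2)*(g - 7*sqrt(2)/2)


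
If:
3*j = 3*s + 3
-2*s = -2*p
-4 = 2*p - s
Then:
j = -3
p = -4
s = -4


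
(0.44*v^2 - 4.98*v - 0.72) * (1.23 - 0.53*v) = -0.2332*v^3 + 3.1806*v^2 - 5.7438*v - 0.8856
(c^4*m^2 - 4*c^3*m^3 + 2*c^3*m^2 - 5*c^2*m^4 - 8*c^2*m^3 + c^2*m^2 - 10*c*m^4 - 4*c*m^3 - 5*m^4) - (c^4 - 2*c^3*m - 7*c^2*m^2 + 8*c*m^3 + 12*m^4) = c^4*m^2 - c^4 - 4*c^3*m^3 + 2*c^3*m^2 + 2*c^3*m - 5*c^2*m^4 - 8*c^2*m^3 + 8*c^2*m^2 - 10*c*m^4 - 12*c*m^3 - 17*m^4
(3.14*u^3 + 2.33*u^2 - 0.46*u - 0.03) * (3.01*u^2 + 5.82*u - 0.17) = 9.4514*u^5 + 25.2881*u^4 + 11.6422*u^3 - 3.1636*u^2 - 0.0964*u + 0.0051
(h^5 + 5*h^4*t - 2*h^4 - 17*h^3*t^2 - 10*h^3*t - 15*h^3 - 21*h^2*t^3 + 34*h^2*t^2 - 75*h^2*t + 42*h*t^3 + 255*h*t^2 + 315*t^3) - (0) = h^5 + 5*h^4*t - 2*h^4 - 17*h^3*t^2 - 10*h^3*t - 15*h^3 - 21*h^2*t^3 + 34*h^2*t^2 - 75*h^2*t + 42*h*t^3 + 255*h*t^2 + 315*t^3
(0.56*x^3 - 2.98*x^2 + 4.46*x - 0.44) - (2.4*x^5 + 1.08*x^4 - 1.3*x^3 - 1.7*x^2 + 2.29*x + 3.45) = -2.4*x^5 - 1.08*x^4 + 1.86*x^3 - 1.28*x^2 + 2.17*x - 3.89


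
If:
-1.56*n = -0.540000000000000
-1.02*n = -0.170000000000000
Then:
No Solution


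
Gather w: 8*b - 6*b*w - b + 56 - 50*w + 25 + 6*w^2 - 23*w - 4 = 7*b + 6*w^2 + w*(-6*b - 73) + 77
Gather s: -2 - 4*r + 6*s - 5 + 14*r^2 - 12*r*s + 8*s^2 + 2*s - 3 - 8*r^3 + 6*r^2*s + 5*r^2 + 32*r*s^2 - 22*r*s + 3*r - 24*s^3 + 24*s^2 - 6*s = -8*r^3 + 19*r^2 - r - 24*s^3 + s^2*(32*r + 32) + s*(6*r^2 - 34*r + 2) - 10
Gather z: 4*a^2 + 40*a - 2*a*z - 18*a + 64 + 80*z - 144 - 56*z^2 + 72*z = 4*a^2 + 22*a - 56*z^2 + z*(152 - 2*a) - 80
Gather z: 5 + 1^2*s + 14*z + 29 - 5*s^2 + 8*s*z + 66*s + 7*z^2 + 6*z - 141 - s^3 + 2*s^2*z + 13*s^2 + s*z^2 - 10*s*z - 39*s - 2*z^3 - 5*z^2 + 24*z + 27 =-s^3 + 8*s^2 + 28*s - 2*z^3 + z^2*(s + 2) + z*(2*s^2 - 2*s + 44) - 80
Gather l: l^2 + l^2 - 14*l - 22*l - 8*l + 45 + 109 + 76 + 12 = 2*l^2 - 44*l + 242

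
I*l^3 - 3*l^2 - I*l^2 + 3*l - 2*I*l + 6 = (l - 2)*(l + 3*I)*(I*l + I)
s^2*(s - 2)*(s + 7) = s^4 + 5*s^3 - 14*s^2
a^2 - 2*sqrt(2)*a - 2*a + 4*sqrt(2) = (a - 2)*(a - 2*sqrt(2))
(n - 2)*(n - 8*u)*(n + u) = n^3 - 7*n^2*u - 2*n^2 - 8*n*u^2 + 14*n*u + 16*u^2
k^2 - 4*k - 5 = (k - 5)*(k + 1)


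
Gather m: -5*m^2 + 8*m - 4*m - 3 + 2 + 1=-5*m^2 + 4*m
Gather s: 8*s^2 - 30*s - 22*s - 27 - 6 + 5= 8*s^2 - 52*s - 28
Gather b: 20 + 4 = 24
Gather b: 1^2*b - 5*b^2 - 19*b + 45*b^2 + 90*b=40*b^2 + 72*b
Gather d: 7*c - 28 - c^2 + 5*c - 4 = -c^2 + 12*c - 32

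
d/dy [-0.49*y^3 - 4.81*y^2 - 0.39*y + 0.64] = -1.47*y^2 - 9.62*y - 0.39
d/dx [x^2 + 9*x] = 2*x + 9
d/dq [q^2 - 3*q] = 2*q - 3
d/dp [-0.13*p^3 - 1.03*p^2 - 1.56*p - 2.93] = -0.39*p^2 - 2.06*p - 1.56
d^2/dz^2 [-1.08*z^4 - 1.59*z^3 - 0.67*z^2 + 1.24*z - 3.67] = -12.96*z^2 - 9.54*z - 1.34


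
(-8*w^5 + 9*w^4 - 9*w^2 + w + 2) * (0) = 0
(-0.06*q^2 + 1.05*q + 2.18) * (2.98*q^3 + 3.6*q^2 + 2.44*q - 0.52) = -0.1788*q^5 + 2.913*q^4 + 10.13*q^3 + 10.4412*q^2 + 4.7732*q - 1.1336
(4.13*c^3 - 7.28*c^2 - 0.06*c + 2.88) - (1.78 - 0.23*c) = 4.13*c^3 - 7.28*c^2 + 0.17*c + 1.1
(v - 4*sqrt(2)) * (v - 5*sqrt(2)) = v^2 - 9*sqrt(2)*v + 40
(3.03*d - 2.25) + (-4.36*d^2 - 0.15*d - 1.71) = -4.36*d^2 + 2.88*d - 3.96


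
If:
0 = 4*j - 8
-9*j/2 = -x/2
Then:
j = 2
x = 18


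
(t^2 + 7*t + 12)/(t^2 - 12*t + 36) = (t^2 + 7*t + 12)/(t^2 - 12*t + 36)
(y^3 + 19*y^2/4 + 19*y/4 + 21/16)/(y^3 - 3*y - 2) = (16*y^3 + 76*y^2 + 76*y + 21)/(16*(y^3 - 3*y - 2))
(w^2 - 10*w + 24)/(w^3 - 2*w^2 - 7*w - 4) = (w - 6)/(w^2 + 2*w + 1)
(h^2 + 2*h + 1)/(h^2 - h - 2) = (h + 1)/(h - 2)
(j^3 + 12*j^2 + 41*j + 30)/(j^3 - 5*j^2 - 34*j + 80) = (j^2 + 7*j + 6)/(j^2 - 10*j + 16)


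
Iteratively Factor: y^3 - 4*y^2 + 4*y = (y)*(y^2 - 4*y + 4) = y*(y - 2)*(y - 2)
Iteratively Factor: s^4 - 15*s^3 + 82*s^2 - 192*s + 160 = (s - 4)*(s^3 - 11*s^2 + 38*s - 40) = (s - 5)*(s - 4)*(s^2 - 6*s + 8) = (s - 5)*(s - 4)*(s - 2)*(s - 4)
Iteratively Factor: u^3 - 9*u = (u)*(u^2 - 9) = u*(u + 3)*(u - 3)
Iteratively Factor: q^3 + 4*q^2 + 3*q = (q + 1)*(q^2 + 3*q) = (q + 1)*(q + 3)*(q)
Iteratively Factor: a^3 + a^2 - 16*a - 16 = (a - 4)*(a^2 + 5*a + 4) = (a - 4)*(a + 4)*(a + 1)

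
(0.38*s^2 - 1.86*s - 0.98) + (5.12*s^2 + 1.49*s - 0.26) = 5.5*s^2 - 0.37*s - 1.24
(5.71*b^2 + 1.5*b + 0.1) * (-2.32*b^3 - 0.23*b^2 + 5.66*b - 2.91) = -13.2472*b^5 - 4.7933*b^4 + 31.7416*b^3 - 8.1491*b^2 - 3.799*b - 0.291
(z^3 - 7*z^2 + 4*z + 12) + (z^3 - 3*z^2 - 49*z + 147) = 2*z^3 - 10*z^2 - 45*z + 159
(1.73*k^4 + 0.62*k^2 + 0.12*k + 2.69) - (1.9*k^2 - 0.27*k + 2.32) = 1.73*k^4 - 1.28*k^2 + 0.39*k + 0.37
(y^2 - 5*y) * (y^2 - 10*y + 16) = y^4 - 15*y^3 + 66*y^2 - 80*y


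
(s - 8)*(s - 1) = s^2 - 9*s + 8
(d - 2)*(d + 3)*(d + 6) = d^3 + 7*d^2 - 36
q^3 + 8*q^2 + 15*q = q*(q + 3)*(q + 5)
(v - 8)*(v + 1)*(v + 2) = v^3 - 5*v^2 - 22*v - 16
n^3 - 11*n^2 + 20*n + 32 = (n - 8)*(n - 4)*(n + 1)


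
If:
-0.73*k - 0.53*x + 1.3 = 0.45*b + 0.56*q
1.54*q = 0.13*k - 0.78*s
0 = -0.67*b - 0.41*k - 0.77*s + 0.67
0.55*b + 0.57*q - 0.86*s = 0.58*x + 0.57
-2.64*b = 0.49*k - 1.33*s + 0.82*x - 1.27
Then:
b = 0.16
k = 1.72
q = 0.24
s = -0.19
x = -0.31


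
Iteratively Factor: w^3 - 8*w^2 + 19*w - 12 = (w - 4)*(w^2 - 4*w + 3) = (w - 4)*(w - 3)*(w - 1)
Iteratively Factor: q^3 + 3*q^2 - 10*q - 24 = (q + 4)*(q^2 - q - 6) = (q + 2)*(q + 4)*(q - 3)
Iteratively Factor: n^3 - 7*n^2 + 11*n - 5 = (n - 1)*(n^2 - 6*n + 5) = (n - 5)*(n - 1)*(n - 1)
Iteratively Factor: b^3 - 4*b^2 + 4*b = (b - 2)*(b^2 - 2*b) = b*(b - 2)*(b - 2)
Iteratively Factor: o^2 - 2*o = (o)*(o - 2)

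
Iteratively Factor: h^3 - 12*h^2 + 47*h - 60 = (h - 5)*(h^2 - 7*h + 12) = (h - 5)*(h - 4)*(h - 3)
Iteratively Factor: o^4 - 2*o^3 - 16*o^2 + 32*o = (o - 4)*(o^3 + 2*o^2 - 8*o) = (o - 4)*(o - 2)*(o^2 + 4*o) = o*(o - 4)*(o - 2)*(o + 4)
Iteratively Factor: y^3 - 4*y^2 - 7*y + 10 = (y + 2)*(y^2 - 6*y + 5) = (y - 1)*(y + 2)*(y - 5)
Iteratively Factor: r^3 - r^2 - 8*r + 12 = (r - 2)*(r^2 + r - 6) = (r - 2)*(r + 3)*(r - 2)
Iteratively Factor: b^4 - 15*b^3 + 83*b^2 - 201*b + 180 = (b - 4)*(b^3 - 11*b^2 + 39*b - 45) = (b - 5)*(b - 4)*(b^2 - 6*b + 9) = (b - 5)*(b - 4)*(b - 3)*(b - 3)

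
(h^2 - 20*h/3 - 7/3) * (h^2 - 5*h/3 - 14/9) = h^4 - 25*h^3/3 + 65*h^2/9 + 385*h/27 + 98/27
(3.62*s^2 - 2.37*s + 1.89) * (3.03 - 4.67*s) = -16.9054*s^3 + 22.0365*s^2 - 16.0074*s + 5.7267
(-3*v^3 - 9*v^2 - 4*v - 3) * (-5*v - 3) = 15*v^4 + 54*v^3 + 47*v^2 + 27*v + 9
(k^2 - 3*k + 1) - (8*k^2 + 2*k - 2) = -7*k^2 - 5*k + 3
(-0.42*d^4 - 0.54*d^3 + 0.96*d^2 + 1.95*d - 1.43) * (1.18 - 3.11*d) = 1.3062*d^5 + 1.1838*d^4 - 3.6228*d^3 - 4.9317*d^2 + 6.7483*d - 1.6874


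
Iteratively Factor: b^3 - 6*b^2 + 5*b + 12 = (b + 1)*(b^2 - 7*b + 12) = (b - 4)*(b + 1)*(b - 3)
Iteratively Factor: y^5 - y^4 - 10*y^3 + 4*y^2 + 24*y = (y - 3)*(y^4 + 2*y^3 - 4*y^2 - 8*y) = y*(y - 3)*(y^3 + 2*y^2 - 4*y - 8) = y*(y - 3)*(y + 2)*(y^2 - 4) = y*(y - 3)*(y + 2)^2*(y - 2)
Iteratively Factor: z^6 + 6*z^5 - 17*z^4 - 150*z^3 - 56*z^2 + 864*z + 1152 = (z + 4)*(z^5 + 2*z^4 - 25*z^3 - 50*z^2 + 144*z + 288) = (z - 4)*(z + 4)*(z^4 + 6*z^3 - z^2 - 54*z - 72) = (z - 4)*(z + 4)^2*(z^3 + 2*z^2 - 9*z - 18) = (z - 4)*(z - 3)*(z + 4)^2*(z^2 + 5*z + 6) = (z - 4)*(z - 3)*(z + 3)*(z + 4)^2*(z + 2)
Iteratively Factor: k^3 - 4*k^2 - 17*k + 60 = (k - 5)*(k^2 + k - 12) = (k - 5)*(k + 4)*(k - 3)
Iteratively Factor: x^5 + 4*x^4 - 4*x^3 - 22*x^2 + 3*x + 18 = (x - 1)*(x^4 + 5*x^3 + x^2 - 21*x - 18) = (x - 1)*(x + 1)*(x^3 + 4*x^2 - 3*x - 18) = (x - 1)*(x + 1)*(x + 3)*(x^2 + x - 6) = (x - 1)*(x + 1)*(x + 3)^2*(x - 2)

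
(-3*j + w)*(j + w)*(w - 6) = -3*j^2*w + 18*j^2 - 2*j*w^2 + 12*j*w + w^3 - 6*w^2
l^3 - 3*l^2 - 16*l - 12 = (l - 6)*(l + 1)*(l + 2)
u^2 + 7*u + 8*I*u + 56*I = (u + 7)*(u + 8*I)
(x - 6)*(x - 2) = x^2 - 8*x + 12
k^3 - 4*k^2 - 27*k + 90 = (k - 6)*(k - 3)*(k + 5)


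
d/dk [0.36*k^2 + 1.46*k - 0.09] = 0.72*k + 1.46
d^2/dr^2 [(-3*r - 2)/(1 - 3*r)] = 54/(3*r - 1)^3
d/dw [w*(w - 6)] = 2*w - 6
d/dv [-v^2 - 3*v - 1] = -2*v - 3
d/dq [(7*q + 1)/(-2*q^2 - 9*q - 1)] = 2*(7*q^2 + 2*q + 1)/(4*q^4 + 36*q^3 + 85*q^2 + 18*q + 1)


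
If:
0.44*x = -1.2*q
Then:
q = -0.366666666666667*x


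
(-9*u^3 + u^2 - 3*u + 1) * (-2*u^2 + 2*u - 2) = 18*u^5 - 20*u^4 + 26*u^3 - 10*u^2 + 8*u - 2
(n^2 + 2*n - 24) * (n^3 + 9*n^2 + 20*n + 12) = n^5 + 11*n^4 + 14*n^3 - 164*n^2 - 456*n - 288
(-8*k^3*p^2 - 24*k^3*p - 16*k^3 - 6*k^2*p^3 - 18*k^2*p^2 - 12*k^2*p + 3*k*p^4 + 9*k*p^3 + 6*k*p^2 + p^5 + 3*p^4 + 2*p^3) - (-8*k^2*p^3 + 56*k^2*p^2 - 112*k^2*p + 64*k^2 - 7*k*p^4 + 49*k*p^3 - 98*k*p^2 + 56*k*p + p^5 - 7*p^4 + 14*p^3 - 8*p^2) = -8*k^3*p^2 - 24*k^3*p - 16*k^3 + 2*k^2*p^3 - 74*k^2*p^2 + 100*k^2*p - 64*k^2 + 10*k*p^4 - 40*k*p^3 + 104*k*p^2 - 56*k*p + 10*p^4 - 12*p^3 + 8*p^2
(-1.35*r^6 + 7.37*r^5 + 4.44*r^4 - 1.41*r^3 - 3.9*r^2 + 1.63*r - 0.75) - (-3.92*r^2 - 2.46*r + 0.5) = -1.35*r^6 + 7.37*r^5 + 4.44*r^4 - 1.41*r^3 + 0.02*r^2 + 4.09*r - 1.25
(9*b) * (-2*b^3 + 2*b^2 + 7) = -18*b^4 + 18*b^3 + 63*b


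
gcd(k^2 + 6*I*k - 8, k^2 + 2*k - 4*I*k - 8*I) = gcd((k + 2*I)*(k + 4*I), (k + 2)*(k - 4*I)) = 1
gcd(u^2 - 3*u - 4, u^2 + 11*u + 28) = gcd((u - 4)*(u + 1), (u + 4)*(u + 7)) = 1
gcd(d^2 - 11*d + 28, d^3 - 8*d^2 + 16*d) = d - 4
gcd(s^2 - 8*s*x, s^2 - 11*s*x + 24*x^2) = -s + 8*x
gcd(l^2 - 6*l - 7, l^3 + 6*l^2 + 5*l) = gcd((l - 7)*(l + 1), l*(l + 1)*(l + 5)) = l + 1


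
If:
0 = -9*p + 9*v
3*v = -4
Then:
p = -4/3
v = -4/3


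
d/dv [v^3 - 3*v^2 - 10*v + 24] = 3*v^2 - 6*v - 10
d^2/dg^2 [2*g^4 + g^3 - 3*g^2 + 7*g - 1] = 24*g^2 + 6*g - 6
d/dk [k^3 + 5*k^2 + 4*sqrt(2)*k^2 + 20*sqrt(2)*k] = 3*k^2 + 10*k + 8*sqrt(2)*k + 20*sqrt(2)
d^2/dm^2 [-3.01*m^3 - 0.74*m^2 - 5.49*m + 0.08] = -18.06*m - 1.48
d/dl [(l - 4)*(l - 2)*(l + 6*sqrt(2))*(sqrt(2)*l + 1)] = 4*sqrt(2)*l^3 - 18*sqrt(2)*l^2 + 39*l^2 - 156*l + 28*sqrt(2)*l - 36*sqrt(2) + 104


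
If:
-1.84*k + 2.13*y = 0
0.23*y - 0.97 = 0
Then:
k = 4.88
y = 4.22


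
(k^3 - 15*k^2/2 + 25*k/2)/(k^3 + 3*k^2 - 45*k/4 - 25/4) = 2*k*(k - 5)/(2*k^2 + 11*k + 5)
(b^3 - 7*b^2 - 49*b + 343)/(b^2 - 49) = b - 7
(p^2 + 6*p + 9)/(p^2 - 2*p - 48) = (p^2 + 6*p + 9)/(p^2 - 2*p - 48)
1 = 1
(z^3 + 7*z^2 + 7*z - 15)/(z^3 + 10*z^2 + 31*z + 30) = (z - 1)/(z + 2)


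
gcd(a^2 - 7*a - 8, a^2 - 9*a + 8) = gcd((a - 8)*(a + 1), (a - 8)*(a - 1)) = a - 8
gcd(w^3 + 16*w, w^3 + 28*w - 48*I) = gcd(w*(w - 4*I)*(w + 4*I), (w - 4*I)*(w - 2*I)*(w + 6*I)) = w - 4*I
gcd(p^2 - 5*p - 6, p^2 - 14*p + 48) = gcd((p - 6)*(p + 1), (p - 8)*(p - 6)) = p - 6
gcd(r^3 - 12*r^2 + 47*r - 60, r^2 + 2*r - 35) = r - 5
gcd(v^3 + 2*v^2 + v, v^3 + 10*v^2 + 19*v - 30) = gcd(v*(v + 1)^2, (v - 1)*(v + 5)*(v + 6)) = 1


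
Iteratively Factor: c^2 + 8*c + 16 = (c + 4)*(c + 4)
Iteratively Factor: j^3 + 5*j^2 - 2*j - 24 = (j - 2)*(j^2 + 7*j + 12) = (j - 2)*(j + 3)*(j + 4)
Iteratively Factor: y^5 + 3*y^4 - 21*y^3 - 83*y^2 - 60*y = (y + 1)*(y^4 + 2*y^3 - 23*y^2 - 60*y) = (y + 1)*(y + 3)*(y^3 - y^2 - 20*y) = (y - 5)*(y + 1)*(y + 3)*(y^2 + 4*y) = (y - 5)*(y + 1)*(y + 3)*(y + 4)*(y)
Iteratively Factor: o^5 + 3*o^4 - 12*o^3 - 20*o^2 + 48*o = (o + 4)*(o^4 - o^3 - 8*o^2 + 12*o) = o*(o + 4)*(o^3 - o^2 - 8*o + 12) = o*(o - 2)*(o + 4)*(o^2 + o - 6) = o*(o - 2)^2*(o + 4)*(o + 3)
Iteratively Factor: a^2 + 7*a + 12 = (a + 3)*(a + 4)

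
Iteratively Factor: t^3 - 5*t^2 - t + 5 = (t - 5)*(t^2 - 1) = (t - 5)*(t - 1)*(t + 1)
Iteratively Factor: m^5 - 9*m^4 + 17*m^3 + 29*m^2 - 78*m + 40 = (m - 1)*(m^4 - 8*m^3 + 9*m^2 + 38*m - 40) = (m - 4)*(m - 1)*(m^3 - 4*m^2 - 7*m + 10) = (m - 4)*(m - 1)^2*(m^2 - 3*m - 10) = (m - 5)*(m - 4)*(m - 1)^2*(m + 2)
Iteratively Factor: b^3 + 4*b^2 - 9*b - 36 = (b + 3)*(b^2 + b - 12) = (b + 3)*(b + 4)*(b - 3)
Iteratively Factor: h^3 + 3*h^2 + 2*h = (h + 1)*(h^2 + 2*h) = h*(h + 1)*(h + 2)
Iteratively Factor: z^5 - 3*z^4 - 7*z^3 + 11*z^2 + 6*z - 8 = (z - 4)*(z^4 + z^3 - 3*z^2 - z + 2) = (z - 4)*(z - 1)*(z^3 + 2*z^2 - z - 2) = (z - 4)*(z - 1)^2*(z^2 + 3*z + 2) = (z - 4)*(z - 1)^2*(z + 2)*(z + 1)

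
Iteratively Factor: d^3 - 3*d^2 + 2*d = (d)*(d^2 - 3*d + 2) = d*(d - 2)*(d - 1)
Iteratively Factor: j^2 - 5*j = (j)*(j - 5)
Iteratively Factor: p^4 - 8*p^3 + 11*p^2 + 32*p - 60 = (p - 5)*(p^3 - 3*p^2 - 4*p + 12) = (p - 5)*(p - 3)*(p^2 - 4) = (p - 5)*(p - 3)*(p - 2)*(p + 2)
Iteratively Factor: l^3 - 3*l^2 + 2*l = (l - 1)*(l^2 - 2*l) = l*(l - 1)*(l - 2)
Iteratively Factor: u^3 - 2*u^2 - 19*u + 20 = (u - 1)*(u^2 - u - 20) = (u - 5)*(u - 1)*(u + 4)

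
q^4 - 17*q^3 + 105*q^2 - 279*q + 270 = (q - 6)*(q - 5)*(q - 3)^2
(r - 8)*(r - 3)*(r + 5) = r^3 - 6*r^2 - 31*r + 120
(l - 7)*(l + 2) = l^2 - 5*l - 14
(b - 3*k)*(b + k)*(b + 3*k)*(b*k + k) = b^4*k + b^3*k^2 + b^3*k - 9*b^2*k^3 + b^2*k^2 - 9*b*k^4 - 9*b*k^3 - 9*k^4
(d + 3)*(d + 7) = d^2 + 10*d + 21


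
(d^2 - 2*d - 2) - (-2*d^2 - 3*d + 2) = 3*d^2 + d - 4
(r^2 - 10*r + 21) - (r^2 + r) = 21 - 11*r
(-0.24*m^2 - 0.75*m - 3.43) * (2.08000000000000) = -0.4992*m^2 - 1.56*m - 7.1344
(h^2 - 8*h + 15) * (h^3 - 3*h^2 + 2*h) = h^5 - 11*h^4 + 41*h^3 - 61*h^2 + 30*h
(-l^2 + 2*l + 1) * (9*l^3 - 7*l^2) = -9*l^5 + 25*l^4 - 5*l^3 - 7*l^2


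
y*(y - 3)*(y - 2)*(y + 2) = y^4 - 3*y^3 - 4*y^2 + 12*y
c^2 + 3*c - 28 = (c - 4)*(c + 7)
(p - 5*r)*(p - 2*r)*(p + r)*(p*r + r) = p^4*r - 6*p^3*r^2 + p^3*r + 3*p^2*r^3 - 6*p^2*r^2 + 10*p*r^4 + 3*p*r^3 + 10*r^4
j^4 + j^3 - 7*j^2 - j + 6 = (j - 2)*(j - 1)*(j + 1)*(j + 3)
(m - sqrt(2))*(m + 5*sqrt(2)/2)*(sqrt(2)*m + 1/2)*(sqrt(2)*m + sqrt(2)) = 2*m^4 + 2*m^3 + 7*sqrt(2)*m^3/2 - 17*m^2/2 + 7*sqrt(2)*m^2/2 - 17*m/2 - 5*sqrt(2)*m/2 - 5*sqrt(2)/2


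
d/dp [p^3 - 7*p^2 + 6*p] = 3*p^2 - 14*p + 6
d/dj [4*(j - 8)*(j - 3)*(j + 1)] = 12*j^2 - 80*j + 52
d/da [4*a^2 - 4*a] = 8*a - 4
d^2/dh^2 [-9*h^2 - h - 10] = -18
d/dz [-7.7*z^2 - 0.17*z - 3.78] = -15.4*z - 0.17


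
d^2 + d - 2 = (d - 1)*(d + 2)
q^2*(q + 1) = q^3 + q^2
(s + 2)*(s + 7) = s^2 + 9*s + 14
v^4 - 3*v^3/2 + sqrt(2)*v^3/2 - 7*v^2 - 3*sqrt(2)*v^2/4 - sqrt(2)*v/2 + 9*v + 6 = (v - 2)*(v + 1/2)*(v - 3*sqrt(2)/2)*(v + 2*sqrt(2))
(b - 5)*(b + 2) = b^2 - 3*b - 10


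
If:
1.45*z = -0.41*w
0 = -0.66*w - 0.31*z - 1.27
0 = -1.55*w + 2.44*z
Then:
No Solution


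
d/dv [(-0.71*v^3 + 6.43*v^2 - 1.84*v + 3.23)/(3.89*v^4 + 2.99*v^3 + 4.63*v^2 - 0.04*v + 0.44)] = (2.7619*v^6 - 50.0254*v^5 - 1.04020000000001*v^4 - 39.1988*v^3 - 21.6483*v^2 - 24.2514*v - 0.6804)/(15.1321*v^8 + 23.2622*v^7 + 44.9615*v^6 + 27.3762*v^5 + 24.6209*v^4 + 2.2608*v^3 + 4.076*v^2 - 0.0352*v + 0.1936)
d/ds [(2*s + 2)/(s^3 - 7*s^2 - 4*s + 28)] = 4*(-s^3 + 2*s^2 + 7*s + 16)/(s^6 - 14*s^5 + 41*s^4 + 112*s^3 - 376*s^2 - 224*s + 784)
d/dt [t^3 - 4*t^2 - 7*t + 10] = 3*t^2 - 8*t - 7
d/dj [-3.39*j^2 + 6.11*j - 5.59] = 6.11 - 6.78*j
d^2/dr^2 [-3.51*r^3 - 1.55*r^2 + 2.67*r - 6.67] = -21.06*r - 3.1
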